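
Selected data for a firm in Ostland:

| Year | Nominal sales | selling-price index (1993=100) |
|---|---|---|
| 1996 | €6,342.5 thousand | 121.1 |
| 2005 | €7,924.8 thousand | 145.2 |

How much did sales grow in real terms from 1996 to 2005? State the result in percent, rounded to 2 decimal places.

Deflate each year: 1996 → 6342.5/1.211 = 5237.41; 2005 → 7924.8/1.452 = 5457.85.
So real sales changed by 5457.85/5237.41 − 1 = 0.0421, i.e. 4.21%.

4.21%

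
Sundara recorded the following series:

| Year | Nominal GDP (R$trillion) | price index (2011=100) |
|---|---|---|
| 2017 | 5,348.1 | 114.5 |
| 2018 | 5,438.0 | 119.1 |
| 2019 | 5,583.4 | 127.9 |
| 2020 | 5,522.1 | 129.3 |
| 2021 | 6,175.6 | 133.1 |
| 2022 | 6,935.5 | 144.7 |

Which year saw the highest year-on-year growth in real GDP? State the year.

2021

2018: real = 5438.0/1.191 = 4565.91; growth vs 2017 (4670.83) = -2.25%.
2019: real = 5583.4/1.279 = 4365.44; growth vs 2018 (4565.91) = -4.39%.
2020: real = 5522.1/1.293 = 4270.77; growth vs 2019 (4365.44) = -2.17%.
2021: real = 6175.6/1.331 = 4639.82; growth vs 2020 (4270.77) = 8.64%.
2022: real = 6935.5/1.447 = 4793.02; growth vs 2021 (4639.82) = 3.30%.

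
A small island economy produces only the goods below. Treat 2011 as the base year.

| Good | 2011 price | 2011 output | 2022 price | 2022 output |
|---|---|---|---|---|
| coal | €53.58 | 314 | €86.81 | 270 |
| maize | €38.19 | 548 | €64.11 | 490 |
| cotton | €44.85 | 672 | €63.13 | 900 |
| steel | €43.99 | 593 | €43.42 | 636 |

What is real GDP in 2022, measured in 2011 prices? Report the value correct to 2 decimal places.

€101522.34

Real GDP 2022 = Σ (p_2011 × q_2022) = 53.58·270 + 38.19·490 + 44.85·900 + 43.99·636 = 101522.34.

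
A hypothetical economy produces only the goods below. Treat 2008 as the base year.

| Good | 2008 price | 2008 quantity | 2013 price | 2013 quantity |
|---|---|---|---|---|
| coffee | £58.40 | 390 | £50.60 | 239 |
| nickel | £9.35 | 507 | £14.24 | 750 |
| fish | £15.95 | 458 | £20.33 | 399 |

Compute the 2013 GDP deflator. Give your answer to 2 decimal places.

112.99

Nominal GDP 2013 = 50.60·239 + 14.24·750 + 20.33·399 = 30885.07.
Real GDP 2013 (at 2008 prices) = 58.40·239 + 9.35·750 + 15.95·399 = 27334.15.
Deflator = Nominal/Real × 100 = 30885.07/27334.15 × 100 = 112.991.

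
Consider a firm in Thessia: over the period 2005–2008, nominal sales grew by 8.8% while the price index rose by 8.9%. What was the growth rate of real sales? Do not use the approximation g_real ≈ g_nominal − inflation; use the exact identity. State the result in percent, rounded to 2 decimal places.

-0.09%

(1 + g_nom) = (1 + g_real)(1 + π), so g_real = 1.0880 / 1.0890 − 1 = -0.00092.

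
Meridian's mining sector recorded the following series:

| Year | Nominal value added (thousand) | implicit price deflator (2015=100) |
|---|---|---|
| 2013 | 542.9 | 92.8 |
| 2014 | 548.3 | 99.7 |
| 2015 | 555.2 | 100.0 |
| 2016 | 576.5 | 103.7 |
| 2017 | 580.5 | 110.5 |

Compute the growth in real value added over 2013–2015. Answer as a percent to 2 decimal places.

-5.10%

Real value added 2013 = 542.9/0.928 = 585.02.
Real value added 2015 = 555.2/1.000 = 555.20.
Change = 555.20/585.02 − 1 = -0.0510.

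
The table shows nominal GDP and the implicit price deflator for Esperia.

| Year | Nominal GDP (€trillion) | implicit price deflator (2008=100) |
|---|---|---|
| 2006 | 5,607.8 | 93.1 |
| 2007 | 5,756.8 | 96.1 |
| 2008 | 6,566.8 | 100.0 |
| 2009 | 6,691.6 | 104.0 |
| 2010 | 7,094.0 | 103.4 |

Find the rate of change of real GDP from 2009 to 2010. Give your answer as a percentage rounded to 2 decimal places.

Real GDP 2009 = 6691.6/1.040 = 6434.23.
Real GDP 2010 = 7094.0/1.034 = 6860.74.
Change = 6860.74/6434.23 − 1 = 0.0663.

6.63%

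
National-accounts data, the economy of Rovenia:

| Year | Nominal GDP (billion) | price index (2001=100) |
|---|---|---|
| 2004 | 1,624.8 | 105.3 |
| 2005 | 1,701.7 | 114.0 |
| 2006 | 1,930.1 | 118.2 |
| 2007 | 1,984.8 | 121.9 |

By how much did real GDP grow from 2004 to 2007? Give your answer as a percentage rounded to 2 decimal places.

Real GDP 2004 = 1624.8/1.053 = 1543.02.
Real GDP 2007 = 1984.8/1.219 = 1628.22.
Change = 1628.22/1543.02 − 1 = 0.0552.

5.52%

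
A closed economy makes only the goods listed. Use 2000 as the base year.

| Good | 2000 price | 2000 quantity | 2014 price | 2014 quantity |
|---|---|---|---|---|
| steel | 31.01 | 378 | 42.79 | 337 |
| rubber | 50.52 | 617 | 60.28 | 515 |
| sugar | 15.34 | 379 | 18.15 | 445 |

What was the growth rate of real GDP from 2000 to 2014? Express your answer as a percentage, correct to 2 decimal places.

-11.11%

Real GDP 2000 = Nominal GDP 2000 = 31.01·378 + 50.52·617 + 15.34·379 = 48706.48.
Real GDP 2014 (at 2000 prices) = 31.01·337 + 50.52·515 + 15.34·445 = 43294.47.
Real growth = 43294.47/48706.48 − 1 = -0.1111.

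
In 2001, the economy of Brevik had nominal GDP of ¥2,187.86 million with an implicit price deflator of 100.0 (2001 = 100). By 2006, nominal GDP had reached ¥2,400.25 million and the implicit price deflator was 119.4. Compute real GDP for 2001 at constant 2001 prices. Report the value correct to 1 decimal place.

Real GDP = Nominal / (implicit price deflator/100) = 2187.86 / 1.000 = 2187.86.

¥2,187.9 million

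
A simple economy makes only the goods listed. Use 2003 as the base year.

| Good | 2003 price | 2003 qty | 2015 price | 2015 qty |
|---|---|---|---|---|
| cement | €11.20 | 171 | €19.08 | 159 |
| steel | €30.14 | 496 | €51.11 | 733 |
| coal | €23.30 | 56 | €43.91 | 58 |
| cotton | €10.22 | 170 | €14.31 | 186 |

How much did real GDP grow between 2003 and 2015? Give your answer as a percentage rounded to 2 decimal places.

36.26%

Real GDP 2003 = Nominal GDP 2003 = 11.20·171 + 30.14·496 + 23.30·56 + 10.22·170 = 19906.84.
Real GDP 2015 (at 2003 prices) = 11.20·159 + 30.14·733 + 23.30·58 + 10.22·186 = 27125.74.
Real growth = 27125.74/19906.84 − 1 = 0.3626.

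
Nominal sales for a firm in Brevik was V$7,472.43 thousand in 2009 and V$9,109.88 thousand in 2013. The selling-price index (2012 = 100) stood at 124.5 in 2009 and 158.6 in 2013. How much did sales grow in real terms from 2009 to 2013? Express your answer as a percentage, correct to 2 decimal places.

-4.30%

Deflate each year: 2009 → 7472.43/1.245 = 6001.95; 2013 → 9109.88/1.586 = 5743.93.
So real sales changed by 5743.93/6001.95 − 1 = -0.0430, i.e. -4.30%.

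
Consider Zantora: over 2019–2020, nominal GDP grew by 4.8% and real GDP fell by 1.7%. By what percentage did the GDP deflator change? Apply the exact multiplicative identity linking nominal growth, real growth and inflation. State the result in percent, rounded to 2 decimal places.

6.61%

(1 + g_nom) = (1 + g_real)(1 + π), so π = 1.0480 / 0.9830 − 1 = 0.06612.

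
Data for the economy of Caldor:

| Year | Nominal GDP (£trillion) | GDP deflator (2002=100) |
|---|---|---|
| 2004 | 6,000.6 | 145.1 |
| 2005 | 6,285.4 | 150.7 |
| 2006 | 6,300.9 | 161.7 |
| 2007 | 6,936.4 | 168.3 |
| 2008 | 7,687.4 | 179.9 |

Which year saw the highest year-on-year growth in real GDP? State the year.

2007

2005: real = 6285.4/1.507 = 4170.80; growth vs 2004 (4135.49) = 0.85%.
2006: real = 6300.9/1.617 = 3896.66; growth vs 2005 (4170.80) = -6.57%.
2007: real = 6936.4/1.683 = 4121.45; growth vs 2006 (3896.66) = 5.77%.
2008: real = 7687.4/1.799 = 4273.15; growth vs 2007 (4121.45) = 3.68%.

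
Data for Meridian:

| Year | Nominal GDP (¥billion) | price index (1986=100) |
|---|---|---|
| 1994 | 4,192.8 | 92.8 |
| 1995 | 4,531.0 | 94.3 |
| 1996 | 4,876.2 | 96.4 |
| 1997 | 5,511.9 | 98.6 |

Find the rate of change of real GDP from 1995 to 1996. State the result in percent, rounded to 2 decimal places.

5.27%

Real GDP 1995 = 4531.0/0.943 = 4804.88.
Real GDP 1996 = 4876.2/0.964 = 5058.30.
Change = 5058.30/4804.88 − 1 = 0.0527.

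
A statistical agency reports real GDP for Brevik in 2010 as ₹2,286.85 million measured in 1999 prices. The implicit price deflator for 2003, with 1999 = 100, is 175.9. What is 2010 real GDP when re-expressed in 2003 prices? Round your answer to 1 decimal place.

Real GDP in 2003 prices = Real GDP in 1999 prices × (P_2003/P_1999) = 2286.85 × 1.759 = 4022.57.

₹4,022.6 million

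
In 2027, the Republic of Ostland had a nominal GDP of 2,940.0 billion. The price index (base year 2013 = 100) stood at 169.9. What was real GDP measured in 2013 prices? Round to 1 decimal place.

1,730.4 billion

Real GDP = Nominal / (price index/100) = 2940.0 / 1.699 = 1730.43.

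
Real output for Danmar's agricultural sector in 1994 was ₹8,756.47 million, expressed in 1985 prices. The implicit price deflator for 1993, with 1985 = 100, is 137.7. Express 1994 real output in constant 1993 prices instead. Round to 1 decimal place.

Real output in 1993 prices = Real output in 1985 prices × (P_1993/P_1985) = 8756.47 × 1.377 = 12057.66.

₹12,057.7 million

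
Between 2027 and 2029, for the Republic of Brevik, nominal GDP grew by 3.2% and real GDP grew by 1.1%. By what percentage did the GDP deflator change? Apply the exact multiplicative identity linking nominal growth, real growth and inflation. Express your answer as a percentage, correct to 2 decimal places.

2.08%

(1 + g_nom) = (1 + g_real)(1 + π), so π = 1.0320 / 1.0110 − 1 = 0.02077.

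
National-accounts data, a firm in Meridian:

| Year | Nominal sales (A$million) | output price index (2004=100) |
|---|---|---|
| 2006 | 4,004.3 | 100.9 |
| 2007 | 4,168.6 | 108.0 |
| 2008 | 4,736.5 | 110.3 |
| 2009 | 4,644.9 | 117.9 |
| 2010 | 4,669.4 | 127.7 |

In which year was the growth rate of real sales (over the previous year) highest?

2007: real = 4168.6/1.080 = 3859.81; growth vs 2006 (3968.58) = -2.74%.
2008: real = 4736.5/1.103 = 4294.20; growth vs 2007 (3859.81) = 11.25%.
2009: real = 4644.9/1.179 = 3939.69; growth vs 2008 (4294.20) = -8.26%.
2010: real = 4669.4/1.277 = 3656.54; growth vs 2009 (3939.69) = -7.19%.

2008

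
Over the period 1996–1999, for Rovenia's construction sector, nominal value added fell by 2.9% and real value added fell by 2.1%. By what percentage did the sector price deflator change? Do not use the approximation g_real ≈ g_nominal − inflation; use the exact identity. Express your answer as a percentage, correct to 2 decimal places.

(1 + g_nom) = (1 + g_real)(1 + π), so π = 0.9710 / 0.9790 − 1 = -0.00817.

-0.82%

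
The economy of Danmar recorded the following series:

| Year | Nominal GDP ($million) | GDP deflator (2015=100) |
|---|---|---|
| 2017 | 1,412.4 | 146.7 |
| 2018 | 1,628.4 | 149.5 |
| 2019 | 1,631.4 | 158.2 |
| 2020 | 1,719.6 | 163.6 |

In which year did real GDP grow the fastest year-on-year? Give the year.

2018

2018: real = 1628.4/1.495 = 1089.23; growth vs 2017 (962.78) = 13.13%.
2019: real = 1631.4/1.582 = 1031.23; growth vs 2018 (1089.23) = -5.32%.
2020: real = 1719.6/1.636 = 1051.10; growth vs 2019 (1031.23) = 1.93%.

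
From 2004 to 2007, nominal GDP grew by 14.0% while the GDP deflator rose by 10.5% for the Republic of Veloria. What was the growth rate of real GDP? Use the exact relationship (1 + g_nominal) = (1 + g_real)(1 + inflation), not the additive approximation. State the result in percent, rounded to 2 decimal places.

3.17%

(1 + g_nom) = (1 + g_real)(1 + π), so g_real = 1.1400 / 1.1050 − 1 = 0.03167.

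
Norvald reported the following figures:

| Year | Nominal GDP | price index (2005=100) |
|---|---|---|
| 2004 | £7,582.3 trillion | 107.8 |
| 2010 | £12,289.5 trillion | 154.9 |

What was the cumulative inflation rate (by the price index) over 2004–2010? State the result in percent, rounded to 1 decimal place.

43.7%

Price-level change = 154.9 / 107.8 − 1 = 0.4369.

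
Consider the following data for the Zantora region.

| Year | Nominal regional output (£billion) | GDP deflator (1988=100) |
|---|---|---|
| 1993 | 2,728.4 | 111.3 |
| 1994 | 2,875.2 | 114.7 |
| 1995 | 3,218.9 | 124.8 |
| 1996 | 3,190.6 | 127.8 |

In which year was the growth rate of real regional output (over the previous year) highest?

1994: real = 2875.2/1.147 = 2506.71; growth vs 1993 (2451.39) = 2.26%.
1995: real = 3218.9/1.248 = 2579.25; growth vs 1994 (2506.71) = 2.89%.
1996: real = 3190.6/1.278 = 2496.56; growth vs 1995 (2579.25) = -3.21%.

1995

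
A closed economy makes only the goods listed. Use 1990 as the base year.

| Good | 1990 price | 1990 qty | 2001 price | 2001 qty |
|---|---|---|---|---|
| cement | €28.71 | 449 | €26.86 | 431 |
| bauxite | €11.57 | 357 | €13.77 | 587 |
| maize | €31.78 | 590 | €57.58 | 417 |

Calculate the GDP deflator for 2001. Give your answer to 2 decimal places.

Nominal GDP 2001 = 26.86·431 + 13.77·587 + 57.58·417 = 43670.51.
Real GDP 2001 (at 1990 prices) = 28.71·431 + 11.57·587 + 31.78·417 = 32417.86.
Deflator = Nominal/Real × 100 = 43670.51/32417.86 × 100 = 134.711.

134.71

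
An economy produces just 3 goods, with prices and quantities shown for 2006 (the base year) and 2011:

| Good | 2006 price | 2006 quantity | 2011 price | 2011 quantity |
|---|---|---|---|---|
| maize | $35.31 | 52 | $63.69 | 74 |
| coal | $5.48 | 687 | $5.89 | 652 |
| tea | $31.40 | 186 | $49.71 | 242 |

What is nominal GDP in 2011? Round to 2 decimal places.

$20583.16

Nominal GDP 2011 = Σ (p_2011 × q_2011) = 63.69·74 + 5.89·652 + 49.71·242 = 20583.16.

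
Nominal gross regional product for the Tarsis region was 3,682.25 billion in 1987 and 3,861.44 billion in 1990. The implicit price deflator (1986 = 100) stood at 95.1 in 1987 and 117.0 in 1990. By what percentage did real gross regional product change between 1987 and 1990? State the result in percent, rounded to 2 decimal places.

-14.76%

Real gross regional product 1987 = 3682.25 / 0.951 = 3871.98.
Real gross regional product 1990 = 3861.44 / 1.170 = 3300.38.
Real growth = 3300.38 / 3871.98 − 1 = -0.1476.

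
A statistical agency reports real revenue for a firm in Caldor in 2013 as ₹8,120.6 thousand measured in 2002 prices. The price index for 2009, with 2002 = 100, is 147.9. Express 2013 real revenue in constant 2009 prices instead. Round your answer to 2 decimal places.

₹12,010.37 thousand

Real revenue in 2009 prices = Real revenue in 2002 prices × (P_2009/P_2002) = 8120.6 × 1.479 = 12010.37.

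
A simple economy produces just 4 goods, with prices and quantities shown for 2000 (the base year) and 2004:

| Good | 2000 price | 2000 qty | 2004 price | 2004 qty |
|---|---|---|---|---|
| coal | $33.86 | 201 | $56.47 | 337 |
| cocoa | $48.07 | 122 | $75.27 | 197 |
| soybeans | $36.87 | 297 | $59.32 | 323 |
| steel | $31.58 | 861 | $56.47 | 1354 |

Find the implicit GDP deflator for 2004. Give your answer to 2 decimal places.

Nominal GDP 2004 = 56.47·337 + 75.27·197 + 59.32·323 + 56.47·1354 = 129479.32.
Real GDP 2004 (at 2000 prices) = 33.86·337 + 48.07·197 + 36.87·323 + 31.58·1354 = 75548.94.
Deflator = Nominal/Real × 100 = 129479.32/75548.94 × 100 = 171.385.

171.38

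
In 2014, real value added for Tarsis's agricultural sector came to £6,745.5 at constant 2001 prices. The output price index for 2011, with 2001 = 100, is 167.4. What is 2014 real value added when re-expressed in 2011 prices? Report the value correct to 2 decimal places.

Real value added in 2011 prices = Real value added in 2001 prices × (P_2011/P_2001) = 6745.5 × 1.674 = 11291.97.

£11,291.97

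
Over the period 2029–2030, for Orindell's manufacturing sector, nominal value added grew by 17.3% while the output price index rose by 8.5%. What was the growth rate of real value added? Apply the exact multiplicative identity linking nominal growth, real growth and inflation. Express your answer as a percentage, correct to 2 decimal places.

(1 + g_nom) = (1 + g_real)(1 + π), so g_real = 1.1730 / 1.0850 − 1 = 0.08111.

8.11%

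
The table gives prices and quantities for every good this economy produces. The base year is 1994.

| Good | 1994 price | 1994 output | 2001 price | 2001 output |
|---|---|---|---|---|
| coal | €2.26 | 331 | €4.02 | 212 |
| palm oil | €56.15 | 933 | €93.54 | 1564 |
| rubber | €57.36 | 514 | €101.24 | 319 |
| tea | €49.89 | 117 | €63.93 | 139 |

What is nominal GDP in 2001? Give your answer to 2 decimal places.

€188330.63

Nominal GDP 2001 = Σ (p_2001 × q_2001) = 4.02·212 + 93.54·1564 + 101.24·319 + 63.93·139 = 188330.63.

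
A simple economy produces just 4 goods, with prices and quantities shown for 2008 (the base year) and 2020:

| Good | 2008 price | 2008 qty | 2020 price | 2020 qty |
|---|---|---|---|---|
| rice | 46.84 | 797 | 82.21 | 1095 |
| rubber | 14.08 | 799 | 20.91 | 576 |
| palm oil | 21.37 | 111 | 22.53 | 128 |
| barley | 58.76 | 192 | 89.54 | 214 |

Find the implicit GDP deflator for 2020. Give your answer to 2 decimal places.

166.12

Nominal GDP 2020 = 82.21·1095 + 20.91·576 + 22.53·128 + 89.54·214 = 124109.51.
Real GDP 2020 (at 2008 prices) = 46.84·1095 + 14.08·576 + 21.37·128 + 58.76·214 = 74709.88.
Deflator = Nominal/Real × 100 = 124109.51/74709.88 × 100 = 166.122.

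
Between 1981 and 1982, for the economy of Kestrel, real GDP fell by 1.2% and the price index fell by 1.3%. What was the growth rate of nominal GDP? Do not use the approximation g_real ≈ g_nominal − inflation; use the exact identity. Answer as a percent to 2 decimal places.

(1 + g_nom) = (1 + g_real)(1 + π) = 0.9880 × 0.9870 = 0.97516.

-2.48%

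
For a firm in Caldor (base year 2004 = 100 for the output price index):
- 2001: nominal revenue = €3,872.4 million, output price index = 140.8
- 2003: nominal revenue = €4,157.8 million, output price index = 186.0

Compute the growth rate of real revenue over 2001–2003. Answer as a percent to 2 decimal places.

Real revenue 2001 = 3872.4 / 1.408 = 2750.28.
Real revenue 2003 = 4157.8 / 1.860 = 2235.38.
Real growth = 2235.38 / 2750.28 − 1 = -0.1872.

-18.72%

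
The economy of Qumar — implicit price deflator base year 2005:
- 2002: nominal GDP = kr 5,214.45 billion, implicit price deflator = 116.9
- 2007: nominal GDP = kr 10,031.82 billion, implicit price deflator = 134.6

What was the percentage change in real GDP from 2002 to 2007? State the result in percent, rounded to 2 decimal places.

Deflate each year: 2002 → 5214.45/1.169 = 4460.61; 2007 → 10031.82/1.346 = 7453.06.
So real GDP changed by 7453.06/4460.61 − 1 = 0.6709, i.e. 67.09%.

67.09%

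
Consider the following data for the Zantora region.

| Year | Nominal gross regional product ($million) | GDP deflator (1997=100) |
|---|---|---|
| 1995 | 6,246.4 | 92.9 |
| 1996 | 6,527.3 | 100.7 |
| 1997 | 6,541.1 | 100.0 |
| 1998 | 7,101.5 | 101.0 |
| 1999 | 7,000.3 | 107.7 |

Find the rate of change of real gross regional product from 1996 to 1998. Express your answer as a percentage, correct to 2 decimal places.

Real gross regional product 1996 = 6527.3/1.007 = 6481.93.
Real gross regional product 1998 = 7101.5/1.010 = 7031.19.
Change = 7031.19/6481.93 − 1 = 0.0847.

8.47%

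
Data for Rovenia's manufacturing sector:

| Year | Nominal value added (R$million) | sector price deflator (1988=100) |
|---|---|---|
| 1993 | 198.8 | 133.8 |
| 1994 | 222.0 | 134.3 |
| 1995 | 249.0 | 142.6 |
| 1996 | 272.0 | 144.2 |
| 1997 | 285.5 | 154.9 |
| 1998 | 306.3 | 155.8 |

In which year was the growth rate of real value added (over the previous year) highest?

1994

1994: real = 222.0/1.343 = 165.30; growth vs 1993 (148.58) = 11.25%.
1995: real = 249.0/1.426 = 174.61; growth vs 1994 (165.30) = 5.63%.
1996: real = 272.0/1.442 = 188.63; growth vs 1995 (174.61) = 8.03%.
1997: real = 285.5/1.549 = 184.31; growth vs 1996 (188.63) = -2.29%.
1998: real = 306.3/1.558 = 196.60; growth vs 1997 (184.31) = 6.67%.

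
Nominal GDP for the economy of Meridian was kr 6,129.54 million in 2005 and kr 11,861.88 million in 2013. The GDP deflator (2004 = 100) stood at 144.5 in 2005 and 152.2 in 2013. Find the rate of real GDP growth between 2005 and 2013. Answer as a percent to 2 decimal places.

Deflate each year: 2005 → 6129.54/1.445 = 4241.90; 2013 → 11861.88/1.522 = 7793.61.
So real GDP changed by 7793.61/4241.90 − 1 = 0.8373, i.e. 83.73%.

83.73%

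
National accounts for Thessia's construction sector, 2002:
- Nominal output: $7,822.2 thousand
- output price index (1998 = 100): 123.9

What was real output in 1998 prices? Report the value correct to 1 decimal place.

Real output = Nominal / (output price index/100) = 7822.2 / 1.239 = 6313.32.

$6,313.3 thousand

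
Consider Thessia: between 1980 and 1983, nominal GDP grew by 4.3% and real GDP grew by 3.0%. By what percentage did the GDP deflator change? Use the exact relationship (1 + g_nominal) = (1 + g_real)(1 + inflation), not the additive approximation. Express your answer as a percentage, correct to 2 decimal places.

(1 + g_nom) = (1 + g_real)(1 + π), so π = 1.0430 / 1.0300 − 1 = 0.01262.

1.26%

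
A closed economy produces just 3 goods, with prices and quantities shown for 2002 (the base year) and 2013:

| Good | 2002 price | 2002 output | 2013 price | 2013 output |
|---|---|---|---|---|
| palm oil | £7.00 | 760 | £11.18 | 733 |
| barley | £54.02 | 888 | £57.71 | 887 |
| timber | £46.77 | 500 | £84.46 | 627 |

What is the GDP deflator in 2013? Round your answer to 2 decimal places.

Nominal GDP 2013 = 11.18·733 + 57.71·887 + 84.46·627 = 112340.13.
Real GDP 2013 (at 2002 prices) = 7.00·733 + 54.02·887 + 46.77·627 = 82371.53.
Deflator = Nominal/Real × 100 = 112340.13/82371.53 × 100 = 136.382.

136.38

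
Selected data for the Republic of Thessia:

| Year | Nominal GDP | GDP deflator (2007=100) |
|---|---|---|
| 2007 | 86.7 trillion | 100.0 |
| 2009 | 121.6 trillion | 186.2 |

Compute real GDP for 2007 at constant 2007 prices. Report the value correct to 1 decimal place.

Real GDP = Nominal / (GDP deflator/100) = 86.7 / 1.000 = 86.70.

86.7 trillion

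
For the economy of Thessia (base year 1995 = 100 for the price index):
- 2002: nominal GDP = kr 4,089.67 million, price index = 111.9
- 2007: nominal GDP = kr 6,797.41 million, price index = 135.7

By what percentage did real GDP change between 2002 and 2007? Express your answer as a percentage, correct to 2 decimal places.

37.06%

Deflate each year: 2002 → 4089.67/1.119 = 3654.75; 2007 → 6797.41/1.357 = 5009.15.
So real GDP changed by 5009.15/3654.75 − 1 = 0.3706, i.e. 37.06%.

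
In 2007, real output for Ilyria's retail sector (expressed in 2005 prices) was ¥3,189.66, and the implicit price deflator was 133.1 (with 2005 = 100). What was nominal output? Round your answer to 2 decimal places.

Nominal output = Real × (implicit price deflator/100) = 3189.66 × 1.331 = 4245.44.

¥4,245.44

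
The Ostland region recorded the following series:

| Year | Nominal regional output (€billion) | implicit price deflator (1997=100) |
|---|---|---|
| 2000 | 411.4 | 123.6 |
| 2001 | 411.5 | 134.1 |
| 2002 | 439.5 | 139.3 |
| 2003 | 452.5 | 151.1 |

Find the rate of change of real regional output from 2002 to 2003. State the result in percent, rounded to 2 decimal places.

-5.08%

Real regional output 2002 = 439.5/1.393 = 315.51.
Real regional output 2003 = 452.5/1.511 = 299.47.
Change = 299.47/315.51 − 1 = -0.0508.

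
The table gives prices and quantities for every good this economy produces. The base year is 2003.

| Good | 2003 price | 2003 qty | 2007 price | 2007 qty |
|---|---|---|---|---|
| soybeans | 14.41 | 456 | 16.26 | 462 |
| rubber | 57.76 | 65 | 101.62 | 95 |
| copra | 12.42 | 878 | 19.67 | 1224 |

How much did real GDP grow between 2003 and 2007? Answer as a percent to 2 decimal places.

28.81%

Real GDP 2003 = Nominal GDP 2003 = 14.41·456 + 57.76·65 + 12.42·878 = 21230.12.
Real GDP 2007 (at 2003 prices) = 14.41·462 + 57.76·95 + 12.42·1224 = 27346.70.
Real growth = 27346.70/21230.12 − 1 = 0.2881.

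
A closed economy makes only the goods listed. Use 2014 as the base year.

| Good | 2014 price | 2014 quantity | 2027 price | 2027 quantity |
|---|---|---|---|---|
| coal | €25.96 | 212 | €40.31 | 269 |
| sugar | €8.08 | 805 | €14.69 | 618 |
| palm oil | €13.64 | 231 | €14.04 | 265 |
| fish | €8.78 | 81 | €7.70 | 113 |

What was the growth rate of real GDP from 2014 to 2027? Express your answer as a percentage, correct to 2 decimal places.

4.50%

Real GDP 2014 = Nominal GDP 2014 = 25.96·212 + 8.08·805 + 13.64·231 + 8.78·81 = 15869.94.
Real GDP 2027 (at 2014 prices) = 25.96·269 + 8.08·618 + 13.64·265 + 8.78·113 = 16583.42.
Real growth = 16583.42/15869.94 − 1 = 0.0450.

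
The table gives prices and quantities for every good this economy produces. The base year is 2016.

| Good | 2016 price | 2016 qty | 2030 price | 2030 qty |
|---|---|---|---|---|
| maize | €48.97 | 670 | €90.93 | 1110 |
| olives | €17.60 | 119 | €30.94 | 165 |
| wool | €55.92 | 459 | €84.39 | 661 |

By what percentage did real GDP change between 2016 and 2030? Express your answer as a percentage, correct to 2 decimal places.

55.56%

Real GDP 2016 = Nominal GDP 2016 = 48.97·670 + 17.60·119 + 55.92·459 = 60571.58.
Real GDP 2030 (at 2016 prices) = 48.97·1110 + 17.60·165 + 55.92·661 = 94223.82.
Real growth = 94223.82/60571.58 − 1 = 0.5556.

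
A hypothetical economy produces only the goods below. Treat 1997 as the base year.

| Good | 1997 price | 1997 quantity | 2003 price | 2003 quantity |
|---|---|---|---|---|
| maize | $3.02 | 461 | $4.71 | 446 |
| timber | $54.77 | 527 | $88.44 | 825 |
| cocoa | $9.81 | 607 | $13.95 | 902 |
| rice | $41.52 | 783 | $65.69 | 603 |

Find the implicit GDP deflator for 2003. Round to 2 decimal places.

Nominal GDP 2003 = 4.71·446 + 88.44·825 + 13.95·902 + 65.69·603 = 127257.63.
Real GDP 2003 (at 1997 prices) = 3.02·446 + 54.77·825 + 9.81·902 + 41.52·603 = 80417.35.
Deflator = Nominal/Real × 100 = 127257.63/80417.35 × 100 = 158.246.

158.25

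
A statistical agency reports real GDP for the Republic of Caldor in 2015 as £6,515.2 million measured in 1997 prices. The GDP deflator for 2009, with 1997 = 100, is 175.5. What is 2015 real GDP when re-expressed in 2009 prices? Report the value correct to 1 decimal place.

Real GDP in 2009 prices = Real GDP in 1997 prices × (P_2009/P_1997) = 6515.2 × 1.755 = 11434.18.

£11,434.2 million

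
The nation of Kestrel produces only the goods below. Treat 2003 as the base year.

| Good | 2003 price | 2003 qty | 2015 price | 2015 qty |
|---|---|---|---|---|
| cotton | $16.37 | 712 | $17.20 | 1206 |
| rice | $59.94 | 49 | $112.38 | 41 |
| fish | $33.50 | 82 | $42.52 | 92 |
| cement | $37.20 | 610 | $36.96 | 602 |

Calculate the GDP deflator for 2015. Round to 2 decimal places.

Nominal GDP 2015 = 17.20·1206 + 112.38·41 + 42.52·92 + 36.96·602 = 51512.54.
Real GDP 2015 (at 2003 prices) = 16.37·1206 + 59.94·41 + 33.50·92 + 37.20·602 = 47676.16.
Deflator = Nominal/Real × 100 = 51512.54/47676.16 × 100 = 108.047.

108.05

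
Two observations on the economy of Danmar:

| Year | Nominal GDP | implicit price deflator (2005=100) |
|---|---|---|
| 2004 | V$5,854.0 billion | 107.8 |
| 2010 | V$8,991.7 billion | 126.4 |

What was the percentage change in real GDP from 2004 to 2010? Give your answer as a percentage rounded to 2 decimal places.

31.00%

Deflate each year: 2004 → 5854.0/1.078 = 5430.43; 2010 → 8991.7/1.264 = 7113.69.
So real GDP changed by 7113.69/5430.43 − 1 = 0.3100, i.e. 31.00%.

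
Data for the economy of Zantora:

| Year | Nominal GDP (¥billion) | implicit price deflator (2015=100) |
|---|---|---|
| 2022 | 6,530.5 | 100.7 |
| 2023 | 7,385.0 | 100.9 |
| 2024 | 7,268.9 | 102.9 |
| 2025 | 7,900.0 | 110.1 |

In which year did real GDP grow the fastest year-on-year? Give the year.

2023

2023: real = 7385.0/1.009 = 7319.13; growth vs 2022 (6485.10) = 12.86%.
2024: real = 7268.9/1.029 = 7064.04; growth vs 2023 (7319.13) = -3.49%.
2025: real = 7900.0/1.101 = 7175.30; growth vs 2024 (7064.04) = 1.58%.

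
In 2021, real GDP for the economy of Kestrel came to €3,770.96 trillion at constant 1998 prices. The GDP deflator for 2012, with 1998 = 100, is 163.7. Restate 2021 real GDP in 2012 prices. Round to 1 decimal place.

Real GDP in 2012 prices = Real GDP in 1998 prices × (P_2012/P_1998) = 3770.96 × 1.637 = 6173.06.

€6,173.1 trillion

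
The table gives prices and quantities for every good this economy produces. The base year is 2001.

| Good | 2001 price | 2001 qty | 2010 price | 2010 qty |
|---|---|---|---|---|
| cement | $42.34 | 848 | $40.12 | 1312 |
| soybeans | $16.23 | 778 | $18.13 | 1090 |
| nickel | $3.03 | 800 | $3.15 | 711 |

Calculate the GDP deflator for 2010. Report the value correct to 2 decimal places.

99.00

Nominal GDP 2010 = 40.12·1312 + 18.13·1090 + 3.15·711 = 74638.79.
Real GDP 2010 (at 2001 prices) = 42.34·1312 + 16.23·1090 + 3.03·711 = 75395.11.
Deflator = Nominal/Real × 100 = 74638.79/75395.11 × 100 = 98.997.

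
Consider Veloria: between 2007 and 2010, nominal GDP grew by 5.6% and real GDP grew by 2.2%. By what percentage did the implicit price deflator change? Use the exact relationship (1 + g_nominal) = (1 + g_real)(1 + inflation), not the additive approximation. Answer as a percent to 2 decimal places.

(1 + g_nom) = (1 + g_real)(1 + π), so π = 1.0560 / 1.0220 − 1 = 0.03327.

3.33%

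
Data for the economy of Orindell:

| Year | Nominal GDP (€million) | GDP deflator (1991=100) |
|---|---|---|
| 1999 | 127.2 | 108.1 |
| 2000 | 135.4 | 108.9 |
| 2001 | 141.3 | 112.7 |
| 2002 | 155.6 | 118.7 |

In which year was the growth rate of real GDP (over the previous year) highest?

2000: real = 135.4/1.089 = 124.33; growth vs 1999 (117.67) = 5.66%.
2001: real = 141.3/1.127 = 125.38; growth vs 2000 (124.33) = 0.84%.
2002: real = 155.6/1.187 = 131.09; growth vs 2001 (125.38) = 4.55%.

2000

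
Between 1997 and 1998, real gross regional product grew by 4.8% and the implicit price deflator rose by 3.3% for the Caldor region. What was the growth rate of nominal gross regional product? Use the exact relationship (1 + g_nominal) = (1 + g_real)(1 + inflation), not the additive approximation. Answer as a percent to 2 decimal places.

(1 + g_nom) = (1 + g_real)(1 + π) = 1.0480 × 1.0330 = 1.08258.

8.26%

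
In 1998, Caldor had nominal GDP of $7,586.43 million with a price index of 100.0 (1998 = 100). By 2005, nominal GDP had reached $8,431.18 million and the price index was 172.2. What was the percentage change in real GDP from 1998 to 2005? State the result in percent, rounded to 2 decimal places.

-35.46%

Real GDP 1998 = 7586.43 / 1.000 = 7586.43.
Real GDP 2005 = 8431.18 / 1.722 = 4896.16.
Real growth = 4896.16 / 7586.43 − 1 = -0.3546.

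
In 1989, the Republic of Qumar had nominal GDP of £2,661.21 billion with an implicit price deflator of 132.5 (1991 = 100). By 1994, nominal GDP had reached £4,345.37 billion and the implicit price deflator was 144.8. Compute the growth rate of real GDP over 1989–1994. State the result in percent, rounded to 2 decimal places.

49.42%

Real GDP 1989 = 2661.21 / 1.325 = 2008.46.
Real GDP 1994 = 4345.37 / 1.448 = 3000.95.
Real growth = 3000.95 / 2008.46 − 1 = 0.4942.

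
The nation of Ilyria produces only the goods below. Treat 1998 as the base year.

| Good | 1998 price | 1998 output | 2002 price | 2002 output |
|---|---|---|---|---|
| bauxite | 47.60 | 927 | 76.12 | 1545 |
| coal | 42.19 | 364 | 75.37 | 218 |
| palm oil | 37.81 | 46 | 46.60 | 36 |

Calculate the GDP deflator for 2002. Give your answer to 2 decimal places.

Nominal GDP 2002 = 76.12·1545 + 75.37·218 + 46.60·36 = 135713.66.
Real GDP 2002 (at 1998 prices) = 47.60·1545 + 42.19·218 + 37.81·36 = 84100.58.
Deflator = Nominal/Real × 100 = 135713.66/84100.58 × 100 = 161.371.

161.37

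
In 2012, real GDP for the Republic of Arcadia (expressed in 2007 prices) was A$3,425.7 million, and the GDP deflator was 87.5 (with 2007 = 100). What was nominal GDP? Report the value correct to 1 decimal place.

A$2,997.5 million

Nominal GDP = Real × (GDP deflator/100) = 3425.7 × 0.875 = 2997.49.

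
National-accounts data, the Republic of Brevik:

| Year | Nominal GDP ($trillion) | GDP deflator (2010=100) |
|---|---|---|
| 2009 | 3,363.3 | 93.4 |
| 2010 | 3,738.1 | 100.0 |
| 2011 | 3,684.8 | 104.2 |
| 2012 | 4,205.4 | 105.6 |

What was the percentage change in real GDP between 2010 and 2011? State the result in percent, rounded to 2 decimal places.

-5.40%

Real GDP 2010 = 3738.1/1.000 = 3738.10.
Real GDP 2011 = 3684.8/1.042 = 3536.28.
Change = 3536.28/3738.10 − 1 = -0.0540.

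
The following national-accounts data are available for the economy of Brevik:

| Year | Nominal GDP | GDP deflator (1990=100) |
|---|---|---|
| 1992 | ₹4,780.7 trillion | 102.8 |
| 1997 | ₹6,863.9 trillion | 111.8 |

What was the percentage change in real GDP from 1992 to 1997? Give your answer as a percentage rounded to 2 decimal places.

32.02%

Real GDP 1992 = 4780.7 / 1.028 = 4650.49.
Real GDP 1997 = 6863.9 / 1.118 = 6139.45.
Real growth = 6139.45 / 4650.49 − 1 = 0.3202.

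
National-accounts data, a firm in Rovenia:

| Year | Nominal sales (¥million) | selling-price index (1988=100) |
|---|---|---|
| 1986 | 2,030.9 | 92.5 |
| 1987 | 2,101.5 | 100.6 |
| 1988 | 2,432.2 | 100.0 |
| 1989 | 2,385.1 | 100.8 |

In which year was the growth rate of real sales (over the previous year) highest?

1987: real = 2101.5/1.006 = 2088.97; growth vs 1986 (2195.57) = -4.86%.
1988: real = 2432.2/1.000 = 2432.20; growth vs 1987 (2088.97) = 16.43%.
1989: real = 2385.1/1.008 = 2366.17; growth vs 1988 (2432.20) = -2.71%.

1988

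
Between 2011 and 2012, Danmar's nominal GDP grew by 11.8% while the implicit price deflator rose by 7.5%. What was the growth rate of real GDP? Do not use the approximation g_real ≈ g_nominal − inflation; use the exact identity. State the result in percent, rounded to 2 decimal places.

4.00%

(1 + g_nom) = (1 + g_real)(1 + π), so g_real = 1.1180 / 1.0750 − 1 = 0.04000.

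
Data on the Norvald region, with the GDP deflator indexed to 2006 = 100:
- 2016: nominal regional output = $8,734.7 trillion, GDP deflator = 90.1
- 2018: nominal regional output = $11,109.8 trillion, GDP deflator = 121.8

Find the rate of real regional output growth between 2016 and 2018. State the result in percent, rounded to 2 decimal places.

Real regional output 2016 = 8734.7 / 0.901 = 9694.45.
Real regional output 2018 = 11109.8 / 1.218 = 9121.35.
Real growth = 9121.35 / 9694.45 − 1 = -0.0591.

-5.91%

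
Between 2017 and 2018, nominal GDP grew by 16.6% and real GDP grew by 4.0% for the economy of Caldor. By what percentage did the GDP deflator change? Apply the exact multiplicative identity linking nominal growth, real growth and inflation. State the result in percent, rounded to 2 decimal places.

12.12%

(1 + g_nom) = (1 + g_real)(1 + π), so π = 1.1660 / 1.0400 − 1 = 0.12115.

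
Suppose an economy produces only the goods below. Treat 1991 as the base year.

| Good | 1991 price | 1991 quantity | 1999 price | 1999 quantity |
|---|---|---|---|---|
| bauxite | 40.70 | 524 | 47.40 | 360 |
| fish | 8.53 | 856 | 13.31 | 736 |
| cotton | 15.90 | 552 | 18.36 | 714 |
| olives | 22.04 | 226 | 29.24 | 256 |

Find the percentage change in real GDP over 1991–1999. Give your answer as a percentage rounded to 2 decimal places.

Real GDP 1991 = Nominal GDP 1991 = 40.70·524 + 8.53·856 + 15.90·552 + 22.04·226 = 42386.32.
Real GDP 1999 (at 1991 prices) = 40.70·360 + 8.53·736 + 15.90·714 + 22.04·256 = 37924.92.
Real growth = 37924.92/42386.32 − 1 = -0.1053.

-10.53%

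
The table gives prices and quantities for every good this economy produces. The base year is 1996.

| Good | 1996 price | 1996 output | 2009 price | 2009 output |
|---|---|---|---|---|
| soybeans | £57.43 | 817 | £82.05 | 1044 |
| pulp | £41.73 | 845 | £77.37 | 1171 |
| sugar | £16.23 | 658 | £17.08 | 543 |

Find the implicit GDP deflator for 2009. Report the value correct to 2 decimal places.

Nominal GDP 2009 = 82.05·1044 + 77.37·1171 + 17.08·543 = 185534.91.
Real GDP 2009 (at 1996 prices) = 57.43·1044 + 41.73·1171 + 16.23·543 = 117635.64.
Deflator = Nominal/Real × 100 = 185534.91/117635.64 × 100 = 157.720.

157.72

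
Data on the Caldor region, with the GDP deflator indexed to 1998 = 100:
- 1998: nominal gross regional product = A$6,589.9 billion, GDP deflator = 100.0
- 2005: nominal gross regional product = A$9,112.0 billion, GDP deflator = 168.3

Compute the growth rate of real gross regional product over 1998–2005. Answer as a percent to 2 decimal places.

Deflate each year: 1998 → 6589.9/1.000 = 6589.90; 2005 → 9112.0/1.683 = 5414.14.
So real gross regional product changed by 5414.14/6589.90 − 1 = -0.1784, i.e. -17.84%.

-17.84%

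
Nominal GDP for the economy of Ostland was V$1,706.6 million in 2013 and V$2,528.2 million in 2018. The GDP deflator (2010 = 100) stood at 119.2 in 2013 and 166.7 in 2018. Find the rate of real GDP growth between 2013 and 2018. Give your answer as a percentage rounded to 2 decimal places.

5.93%

Real GDP 2013 = 1706.6 / 1.192 = 1431.71.
Real GDP 2018 = 2528.2 / 1.667 = 1516.62.
Real growth = 1516.62 / 1431.71 − 1 = 0.0593.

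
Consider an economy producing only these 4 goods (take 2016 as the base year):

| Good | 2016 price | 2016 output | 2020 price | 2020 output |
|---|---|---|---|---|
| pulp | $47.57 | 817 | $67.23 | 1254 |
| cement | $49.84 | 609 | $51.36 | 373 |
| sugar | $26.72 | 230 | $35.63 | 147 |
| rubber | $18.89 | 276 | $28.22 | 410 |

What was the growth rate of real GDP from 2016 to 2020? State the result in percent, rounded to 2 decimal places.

Real GDP 2016 = Nominal GDP 2016 = 47.57·817 + 49.84·609 + 26.72·230 + 18.89·276 = 80576.49.
Real GDP 2020 (at 2016 prices) = 47.57·1254 + 49.84·373 + 26.72·147 + 18.89·410 = 89915.84.
Real growth = 89915.84/80576.49 − 1 = 0.1159.

11.59%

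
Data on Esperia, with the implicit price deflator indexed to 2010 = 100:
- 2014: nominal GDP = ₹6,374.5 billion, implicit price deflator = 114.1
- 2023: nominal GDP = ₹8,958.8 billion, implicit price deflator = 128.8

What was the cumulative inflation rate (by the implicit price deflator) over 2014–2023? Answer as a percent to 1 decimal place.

12.9%

Price-level change = 128.8 / 114.1 − 1 = 0.1288.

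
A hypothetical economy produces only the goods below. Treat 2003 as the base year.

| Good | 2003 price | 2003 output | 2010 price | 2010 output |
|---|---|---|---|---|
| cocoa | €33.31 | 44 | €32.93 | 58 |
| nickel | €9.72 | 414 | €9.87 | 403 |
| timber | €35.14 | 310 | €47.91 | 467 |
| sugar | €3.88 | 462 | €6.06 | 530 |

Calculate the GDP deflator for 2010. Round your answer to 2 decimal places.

Nominal GDP 2010 = 32.93·58 + 9.87·403 + 47.91·467 + 6.06·530 = 31473.32.
Real GDP 2010 (at 2003 prices) = 33.31·58 + 9.72·403 + 35.14·467 + 3.88·530 = 24315.92.
Deflator = Nominal/Real × 100 = 31473.32/24315.92 × 100 = 129.435.

129.44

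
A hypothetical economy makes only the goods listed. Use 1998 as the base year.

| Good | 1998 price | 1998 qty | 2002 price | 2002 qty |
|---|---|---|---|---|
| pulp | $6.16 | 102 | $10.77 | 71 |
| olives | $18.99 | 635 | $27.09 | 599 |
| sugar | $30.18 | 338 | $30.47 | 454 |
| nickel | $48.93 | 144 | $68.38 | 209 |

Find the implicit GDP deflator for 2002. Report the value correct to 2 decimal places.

Nominal GDP 2002 = 10.77·71 + 27.09·599 + 30.47·454 + 68.38·209 = 45116.38.
Real GDP 2002 (at 1998 prices) = 6.16·71 + 18.99·599 + 30.18·454 + 48.93·209 = 35740.46.
Deflator = Nominal/Real × 100 = 45116.38/35740.46 × 100 = 126.233.

126.23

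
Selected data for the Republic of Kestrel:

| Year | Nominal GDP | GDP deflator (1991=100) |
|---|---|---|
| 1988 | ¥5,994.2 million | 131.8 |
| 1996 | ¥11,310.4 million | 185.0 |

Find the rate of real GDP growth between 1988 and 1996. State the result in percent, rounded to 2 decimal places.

Real GDP 1988 = 5994.2 / 1.318 = 4547.95.
Real GDP 1996 = 11310.4 / 1.850 = 6113.73.
Real growth = 6113.73 / 4547.95 − 1 = 0.3443.

34.43%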